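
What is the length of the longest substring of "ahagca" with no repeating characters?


Input: "ahagca"
Sliding window (track last position of each char):
  Position 0 ('a'): window [0,0] length 1 -- new best
  Position 1 ('h'): window [0,1] length 2 -- new best
  Position 2 ('a'): repeat (last at 0), move window start to 1
  Position 2 ('a'): window [1,2] length 2
  Position 3 ('g'): window [1,3] length 3 -- new best
  Position 4 ('c'): window [1,4] length 4 -- new best
  Position 5 ('a'): repeat (last at 2), move window start to 3
  Position 5 ('a'): window [3,5] length 3
Longest substring with no repeats: "hagc" with length 4

4


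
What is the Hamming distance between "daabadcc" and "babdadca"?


Comparing "daabadcc" and "babdadca" position by position:
  Position 0: 'd' vs 'b' => differ
  Position 1: 'a' vs 'a' => same
  Position 2: 'a' vs 'b' => differ
  Position 3: 'b' vs 'd' => differ
  Position 4: 'a' vs 'a' => same
  Position 5: 'd' vs 'd' => same
  Position 6: 'c' vs 'c' => same
  Position 7: 'c' vs 'a' => differ
Total differences (Hamming distance): 4

4


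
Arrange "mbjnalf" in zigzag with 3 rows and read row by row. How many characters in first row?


Zigzag "mbjnalf" into 3 rows:
Placing characters:
  'm' => row 0
  'b' => row 1
  'j' => row 2
  'n' => row 1
  'a' => row 0
  'l' => row 1
  'f' => row 2
Rows:
  Row 0: "ma"
  Row 1: "bnl"
  Row 2: "jf"
First row length: 2

2


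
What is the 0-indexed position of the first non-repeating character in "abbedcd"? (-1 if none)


Input: abbedcd
Character frequencies:
  'a': 1
  'b': 2
  'c': 1
  'd': 2
  'e': 1
Scanning left to right for freq == 1:
  Position 0 ('a'): unique! => answer = 0

0


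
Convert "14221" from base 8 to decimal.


Input: "14221" in base 8
Positional expansion:
  Digit '1' (value 1) x 8^4 = 4096
  Digit '4' (value 4) x 8^3 = 2048
  Digit '2' (value 2) x 8^2 = 128
  Digit '2' (value 2) x 8^1 = 16
  Digit '1' (value 1) x 8^0 = 1
Sum = 6289

6289


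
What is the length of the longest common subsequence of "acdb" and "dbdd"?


LCS of "acdb" and "dbdd"
DP table:
           d    b    d    d
      0    0    0    0    0
  a   0    0    0    0    0
  c   0    0    0    0    0
  d   0    1    1    1    1
  b   0    1    2    2    2
LCS length = dp[4][4] = 2

2


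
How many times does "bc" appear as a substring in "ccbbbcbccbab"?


Searching for "bc" in "ccbbbcbccbab"
Scanning each position:
  Position 0: "cc" => no
  Position 1: "cb" => no
  Position 2: "bb" => no
  Position 3: "bb" => no
  Position 4: "bc" => MATCH
  Position 5: "cb" => no
  Position 6: "bc" => MATCH
  Position 7: "cc" => no
  Position 8: "cb" => no
  Position 9: "ba" => no
  Position 10: "ab" => no
Total occurrences: 2

2


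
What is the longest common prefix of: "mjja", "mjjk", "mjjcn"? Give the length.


Words: mjja, mjjk, mjjcn
  Position 0: all 'm' => match
  Position 1: all 'j' => match
  Position 2: all 'j' => match
  Position 3: ('a', 'k', 'c') => mismatch, stop
LCP = "mjj" (length 3)

3


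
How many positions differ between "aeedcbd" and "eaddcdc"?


Comparing "aeedcbd" and "eaddcdc" position by position:
  Position 0: 'a' vs 'e' => DIFFER
  Position 1: 'e' vs 'a' => DIFFER
  Position 2: 'e' vs 'd' => DIFFER
  Position 3: 'd' vs 'd' => same
  Position 4: 'c' vs 'c' => same
  Position 5: 'b' vs 'd' => DIFFER
  Position 6: 'd' vs 'c' => DIFFER
Positions that differ: 5

5


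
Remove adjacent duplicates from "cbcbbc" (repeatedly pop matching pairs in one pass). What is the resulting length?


Input: cbcbbc
Stack-based adjacent duplicate removal:
  Read 'c': push. Stack: c
  Read 'b': push. Stack: cb
  Read 'c': push. Stack: cbc
  Read 'b': push. Stack: cbcb
  Read 'b': matches stack top 'b' => pop. Stack: cbc
  Read 'c': matches stack top 'c' => pop. Stack: cb
Final stack: "cb" (length 2)

2


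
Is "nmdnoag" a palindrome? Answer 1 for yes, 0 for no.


Input: nmdnoag
Reversed: gaondmn
  Compare pos 0 ('n') with pos 6 ('g'): MISMATCH
  Compare pos 1 ('m') with pos 5 ('a'): MISMATCH
  Compare pos 2 ('d') with pos 4 ('o'): MISMATCH
Result: not a palindrome

0


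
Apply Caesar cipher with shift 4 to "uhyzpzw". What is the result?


Caesar cipher: shift "uhyzpzw" by 4
  'u' (pos 20) + 4 = pos 24 = 'y'
  'h' (pos 7) + 4 = pos 11 = 'l'
  'y' (pos 24) + 4 = pos 2 = 'c'
  'z' (pos 25) + 4 = pos 3 = 'd'
  'p' (pos 15) + 4 = pos 19 = 't'
  'z' (pos 25) + 4 = pos 3 = 'd'
  'w' (pos 22) + 4 = pos 0 = 'a'
Result: ylcdtda

ylcdtda


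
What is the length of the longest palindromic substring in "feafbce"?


Input: "feafbce"
Checking substrings for palindromes:
  No multi-char palindromic substrings found
Longest palindromic substring: "f" with length 1

1


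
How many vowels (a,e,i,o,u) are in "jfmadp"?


Input: jfmadp
Checking each character:
  'j' at position 0: consonant
  'f' at position 1: consonant
  'm' at position 2: consonant
  'a' at position 3: vowel (running total: 1)
  'd' at position 4: consonant
  'p' at position 5: consonant
Total vowels: 1

1


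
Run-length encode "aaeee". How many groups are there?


Input: aaeee
Scanning for consecutive runs:
  Group 1: 'a' x 2 (positions 0-1)
  Group 2: 'e' x 3 (positions 2-4)
Total groups: 2

2


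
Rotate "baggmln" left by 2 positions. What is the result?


Input: "baggmln", rotate left by 2
First 2 characters: "ba"
Remaining characters: "ggmln"
Concatenate remaining + first: "ggmln" + "ba" = "ggmlnba"

ggmlnba


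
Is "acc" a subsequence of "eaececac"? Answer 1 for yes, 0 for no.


Check if "acc" is a subsequence of "eaececac"
Greedy scan:
  Position 0 ('e'): no match needed
  Position 1 ('a'): matches sub[0] = 'a'
  Position 2 ('e'): no match needed
  Position 3 ('c'): matches sub[1] = 'c'
  Position 4 ('e'): no match needed
  Position 5 ('c'): matches sub[2] = 'c'
  Position 6 ('a'): no match needed
  Position 7 ('c'): no match needed
All 3 characters matched => is a subsequence

1


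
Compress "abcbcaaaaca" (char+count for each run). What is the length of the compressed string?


Input: abcbcaaaaca
Runs:
  'a' x 1 => "a1"
  'b' x 1 => "b1"
  'c' x 1 => "c1"
  'b' x 1 => "b1"
  'c' x 1 => "c1"
  'a' x 4 => "a4"
  'c' x 1 => "c1"
  'a' x 1 => "a1"
Compressed: "a1b1c1b1c1a4c1a1"
Compressed length: 16

16


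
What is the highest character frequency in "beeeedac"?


Input: beeeedac
Character counts:
  'a': 1
  'b': 1
  'c': 1
  'd': 1
  'e': 4
Maximum frequency: 4

4


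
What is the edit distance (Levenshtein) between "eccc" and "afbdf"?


Computing edit distance: "eccc" -> "afbdf"
DP table:
           a    f    b    d    f
      0    1    2    3    4    5
  e   1    1    2    3    4    5
  c   2    2    2    3    4    5
  c   3    3    3    3    4    5
  c   4    4    4    4    4    5
Edit distance = dp[4][5] = 5

5


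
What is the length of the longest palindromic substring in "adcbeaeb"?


Input: "adcbeaeb"
Checking substrings for palindromes:
  [3:8] "beaeb" (len 5) => palindrome
  [4:7] "eae" (len 3) => palindrome
Longest palindromic substring: "beaeb" with length 5

5


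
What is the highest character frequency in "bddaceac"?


Input: bddaceac
Character counts:
  'a': 2
  'b': 1
  'c': 2
  'd': 2
  'e': 1
Maximum frequency: 2

2


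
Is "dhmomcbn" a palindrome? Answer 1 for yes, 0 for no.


Input: dhmomcbn
Reversed: nbcmomhd
  Compare pos 0 ('d') with pos 7 ('n'): MISMATCH
  Compare pos 1 ('h') with pos 6 ('b'): MISMATCH
  Compare pos 2 ('m') with pos 5 ('c'): MISMATCH
  Compare pos 3 ('o') with pos 4 ('m'): MISMATCH
Result: not a palindrome

0


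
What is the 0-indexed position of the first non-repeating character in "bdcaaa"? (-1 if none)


Input: bdcaaa
Character frequencies:
  'a': 3
  'b': 1
  'c': 1
  'd': 1
Scanning left to right for freq == 1:
  Position 0 ('b'): unique! => answer = 0

0


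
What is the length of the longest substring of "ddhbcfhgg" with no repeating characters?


Input: "ddhbcfhgg"
Sliding window (track last position of each char):
  Position 0 ('d'): window [0,0] length 1 -- new best
  Position 1 ('d'): repeat (last at 0), move window start to 1
  Position 1 ('d'): window [1,1] length 1
  Position 2 ('h'): window [1,2] length 2 -- new best
  Position 3 ('b'): window [1,3] length 3 -- new best
  Position 4 ('c'): window [1,4] length 4 -- new best
  Position 5 ('f'): window [1,5] length 5 -- new best
  Position 6 ('h'): repeat (last at 2), move window start to 3
  Position 6 ('h'): window [3,6] length 4
  Position 7 ('g'): window [3,7] length 5
  Position 8 ('g'): repeat (last at 7), move window start to 8
  Position 8 ('g'): window [8,8] length 1
Longest substring with no repeats: "dhbcf" with length 5

5


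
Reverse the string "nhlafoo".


Input: nhlafoo
Reading characters right to left:
  Position 6: 'o'
  Position 5: 'o'
  Position 4: 'f'
  Position 3: 'a'
  Position 2: 'l'
  Position 1: 'h'
  Position 0: 'n'
Reversed: oofalhn

oofalhn


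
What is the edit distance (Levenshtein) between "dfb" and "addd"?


Computing edit distance: "dfb" -> "addd"
DP table:
           a    d    d    d
      0    1    2    3    4
  d   1    1    1    2    3
  f   2    2    2    2    3
  b   3    3    3    3    3
Edit distance = dp[3][4] = 3

3


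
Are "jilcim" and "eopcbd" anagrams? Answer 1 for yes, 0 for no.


Strings: "jilcim", "eopcbd"
Sorted first:  ciijlm
Sorted second: bcdeop
Differ at position 0: 'c' vs 'b' => not anagrams

0


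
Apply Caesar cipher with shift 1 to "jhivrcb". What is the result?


Caesar cipher: shift "jhivrcb" by 1
  'j' (pos 9) + 1 = pos 10 = 'k'
  'h' (pos 7) + 1 = pos 8 = 'i'
  'i' (pos 8) + 1 = pos 9 = 'j'
  'v' (pos 21) + 1 = pos 22 = 'w'
  'r' (pos 17) + 1 = pos 18 = 's'
  'c' (pos 2) + 1 = pos 3 = 'd'
  'b' (pos 1) + 1 = pos 2 = 'c'
Result: kijwsdc

kijwsdc


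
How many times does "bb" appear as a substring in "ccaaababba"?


Searching for "bb" in "ccaaababba"
Scanning each position:
  Position 0: "cc" => no
  Position 1: "ca" => no
  Position 2: "aa" => no
  Position 3: "aa" => no
  Position 4: "ab" => no
  Position 5: "ba" => no
  Position 6: "ab" => no
  Position 7: "bb" => MATCH
  Position 8: "ba" => no
Total occurrences: 1

1


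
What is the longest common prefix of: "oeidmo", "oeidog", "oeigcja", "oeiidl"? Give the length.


Words: oeidmo, oeidog, oeigcja, oeiidl
  Position 0: all 'o' => match
  Position 1: all 'e' => match
  Position 2: all 'i' => match
  Position 3: ('d', 'd', 'g', 'i') => mismatch, stop
LCP = "oei" (length 3)

3


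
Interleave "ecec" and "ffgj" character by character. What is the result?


Interleaving "ecec" and "ffgj":
  Position 0: 'e' from first, 'f' from second => "ef"
  Position 1: 'c' from first, 'f' from second => "cf"
  Position 2: 'e' from first, 'g' from second => "eg"
  Position 3: 'c' from first, 'j' from second => "cj"
Result: efcfegcj

efcfegcj


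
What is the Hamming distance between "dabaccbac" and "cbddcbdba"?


Comparing "dabaccbac" and "cbddcbdba" position by position:
  Position 0: 'd' vs 'c' => differ
  Position 1: 'a' vs 'b' => differ
  Position 2: 'b' vs 'd' => differ
  Position 3: 'a' vs 'd' => differ
  Position 4: 'c' vs 'c' => same
  Position 5: 'c' vs 'b' => differ
  Position 6: 'b' vs 'd' => differ
  Position 7: 'a' vs 'b' => differ
  Position 8: 'c' vs 'a' => differ
Total differences (Hamming distance): 8

8


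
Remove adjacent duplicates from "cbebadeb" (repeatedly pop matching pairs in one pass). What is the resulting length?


Input: cbebadeb
Stack-based adjacent duplicate removal:
  Read 'c': push. Stack: c
  Read 'b': push. Stack: cb
  Read 'e': push. Stack: cbe
  Read 'b': push. Stack: cbeb
  Read 'a': push. Stack: cbeba
  Read 'd': push. Stack: cbebad
  Read 'e': push. Stack: cbebade
  Read 'b': push. Stack: cbebadeb
Final stack: "cbebadeb" (length 8)

8


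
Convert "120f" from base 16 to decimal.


Input: "120f" in base 16
Positional expansion:
  Digit '1' (value 1) x 16^3 = 4096
  Digit '2' (value 2) x 16^2 = 512
  Digit '0' (value 0) x 16^1 = 0
  Digit 'f' (value 15) x 16^0 = 15
Sum = 4623

4623


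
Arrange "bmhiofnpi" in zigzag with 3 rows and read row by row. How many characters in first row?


Zigzag "bmhiofnpi" into 3 rows:
Placing characters:
  'b' => row 0
  'm' => row 1
  'h' => row 2
  'i' => row 1
  'o' => row 0
  'f' => row 1
  'n' => row 2
  'p' => row 1
  'i' => row 0
Rows:
  Row 0: "boi"
  Row 1: "mifp"
  Row 2: "hn"
First row length: 3

3


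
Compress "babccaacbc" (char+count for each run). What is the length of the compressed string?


Input: babccaacbc
Runs:
  'b' x 1 => "b1"
  'a' x 1 => "a1"
  'b' x 1 => "b1"
  'c' x 2 => "c2"
  'a' x 2 => "a2"
  'c' x 1 => "c1"
  'b' x 1 => "b1"
  'c' x 1 => "c1"
Compressed: "b1a1b1c2a2c1b1c1"
Compressed length: 16

16


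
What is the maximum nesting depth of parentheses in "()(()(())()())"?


Input: "()(()(())()())"
Tracking depth:
  Position 0 '(': depth becomes 1
  Position 1 ')': depth becomes 0
  Position 2 '(': depth becomes 1
  Position 3 '(': depth becomes 2
  Position 4 ')': depth becomes 1
  Position 5 '(': depth becomes 2
  Position 6 '(': depth becomes 3
  Position 7 ')': depth becomes 2
  Position 8 ')': depth becomes 1
  Position 9 '(': depth becomes 2
  Position 10 ')': depth becomes 1
  Position 11 '(': depth becomes 2
  Position 12 ')': depth becomes 1
  Position 13 ')': depth becomes 0
Maximum depth reached: 3

3


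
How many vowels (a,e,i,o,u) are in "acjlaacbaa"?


Input: acjlaacbaa
Checking each character:
  'a' at position 0: vowel (running total: 1)
  'c' at position 1: consonant
  'j' at position 2: consonant
  'l' at position 3: consonant
  'a' at position 4: vowel (running total: 2)
  'a' at position 5: vowel (running total: 3)
  'c' at position 6: consonant
  'b' at position 7: consonant
  'a' at position 8: vowel (running total: 4)
  'a' at position 9: vowel (running total: 5)
Total vowels: 5

5


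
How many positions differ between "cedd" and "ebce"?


Comparing "cedd" and "ebce" position by position:
  Position 0: 'c' vs 'e' => DIFFER
  Position 1: 'e' vs 'b' => DIFFER
  Position 2: 'd' vs 'c' => DIFFER
  Position 3: 'd' vs 'e' => DIFFER
Positions that differ: 4

4


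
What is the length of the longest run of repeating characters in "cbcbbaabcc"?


Input: "cbcbbaabcc"
Scanning for longest run:
  Position 1 ('b'): new char, reset run to 1
  Position 2 ('c'): new char, reset run to 1
  Position 3 ('b'): new char, reset run to 1
  Position 4 ('b'): continues run of 'b', length=2
  Position 5 ('a'): new char, reset run to 1
  Position 6 ('a'): continues run of 'a', length=2
  Position 7 ('b'): new char, reset run to 1
  Position 8 ('c'): new char, reset run to 1
  Position 9 ('c'): continues run of 'c', length=2
Longest run: 'b' with length 2

2


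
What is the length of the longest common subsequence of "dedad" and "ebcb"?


LCS of "dedad" and "ebcb"
DP table:
           e    b    c    b
      0    0    0    0    0
  d   0    0    0    0    0
  e   0    1    1    1    1
  d   0    1    1    1    1
  a   0    1    1    1    1
  d   0    1    1    1    1
LCS length = dp[5][4] = 1

1


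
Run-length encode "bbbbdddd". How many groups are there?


Input: bbbbdddd
Scanning for consecutive runs:
  Group 1: 'b' x 4 (positions 0-3)
  Group 2: 'd' x 4 (positions 4-7)
Total groups: 2

2


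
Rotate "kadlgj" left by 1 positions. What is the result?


Input: "kadlgj", rotate left by 1
First 1 characters: "k"
Remaining characters: "adlgj"
Concatenate remaining + first: "adlgj" + "k" = "adlgjk"

adlgjk


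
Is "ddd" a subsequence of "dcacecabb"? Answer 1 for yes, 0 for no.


Check if "ddd" is a subsequence of "dcacecabb"
Greedy scan:
  Position 0 ('d'): matches sub[0] = 'd'
  Position 1 ('c'): no match needed
  Position 2 ('a'): no match needed
  Position 3 ('c'): no match needed
  Position 4 ('e'): no match needed
  Position 5 ('c'): no match needed
  Position 6 ('a'): no match needed
  Position 7 ('b'): no match needed
  Position 8 ('b'): no match needed
Only matched 1/3 characters => not a subsequence

0


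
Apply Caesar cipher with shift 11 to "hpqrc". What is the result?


Caesar cipher: shift "hpqrc" by 11
  'h' (pos 7) + 11 = pos 18 = 's'
  'p' (pos 15) + 11 = pos 0 = 'a'
  'q' (pos 16) + 11 = pos 1 = 'b'
  'r' (pos 17) + 11 = pos 2 = 'c'
  'c' (pos 2) + 11 = pos 13 = 'n'
Result: sabcn

sabcn


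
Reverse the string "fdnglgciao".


Input: fdnglgciao
Reading characters right to left:
  Position 9: 'o'
  Position 8: 'a'
  Position 7: 'i'
  Position 6: 'c'
  Position 5: 'g'
  Position 4: 'l'
  Position 3: 'g'
  Position 2: 'n'
  Position 1: 'd'
  Position 0: 'f'
Reversed: oaicglgndf

oaicglgndf


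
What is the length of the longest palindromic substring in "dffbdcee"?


Input: "dffbdcee"
Checking substrings for palindromes:
  [1:3] "ff" (len 2) => palindrome
  [6:8] "ee" (len 2) => palindrome
Longest palindromic substring: "ff" with length 2

2


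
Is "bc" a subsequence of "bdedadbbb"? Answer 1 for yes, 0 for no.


Check if "bc" is a subsequence of "bdedadbbb"
Greedy scan:
  Position 0 ('b'): matches sub[0] = 'b'
  Position 1 ('d'): no match needed
  Position 2 ('e'): no match needed
  Position 3 ('d'): no match needed
  Position 4 ('a'): no match needed
  Position 5 ('d'): no match needed
  Position 6 ('b'): no match needed
  Position 7 ('b'): no match needed
  Position 8 ('b'): no match needed
Only matched 1/2 characters => not a subsequence

0


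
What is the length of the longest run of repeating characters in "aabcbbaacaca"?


Input: "aabcbbaacaca"
Scanning for longest run:
  Position 1 ('a'): continues run of 'a', length=2
  Position 2 ('b'): new char, reset run to 1
  Position 3 ('c'): new char, reset run to 1
  Position 4 ('b'): new char, reset run to 1
  Position 5 ('b'): continues run of 'b', length=2
  Position 6 ('a'): new char, reset run to 1
  Position 7 ('a'): continues run of 'a', length=2
  Position 8 ('c'): new char, reset run to 1
  Position 9 ('a'): new char, reset run to 1
  Position 10 ('c'): new char, reset run to 1
  Position 11 ('a'): new char, reset run to 1
Longest run: 'a' with length 2

2


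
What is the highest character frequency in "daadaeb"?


Input: daadaeb
Character counts:
  'a': 3
  'b': 1
  'd': 2
  'e': 1
Maximum frequency: 3

3


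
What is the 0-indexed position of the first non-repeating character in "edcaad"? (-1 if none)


Input: edcaad
Character frequencies:
  'a': 2
  'c': 1
  'd': 2
  'e': 1
Scanning left to right for freq == 1:
  Position 0 ('e'): unique! => answer = 0

0


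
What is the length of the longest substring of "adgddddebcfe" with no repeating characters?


Input: "adgddddebcfe"
Sliding window (track last position of each char):
  Position 0 ('a'): window [0,0] length 1 -- new best
  Position 1 ('d'): window [0,1] length 2 -- new best
  Position 2 ('g'): window [0,2] length 3 -- new best
  Position 3 ('d'): repeat (last at 1), move window start to 2
  Position 3 ('d'): window [2,3] length 2
  Position 4 ('d'): repeat (last at 3), move window start to 4
  Position 4 ('d'): window [4,4] length 1
  Position 5 ('d'): repeat (last at 4), move window start to 5
  Position 5 ('d'): window [5,5] length 1
  Position 6 ('d'): repeat (last at 5), move window start to 6
  Position 6 ('d'): window [6,6] length 1
  Position 7 ('e'): window [6,7] length 2
  Position 8 ('b'): window [6,8] length 3
  Position 9 ('c'): window [6,9] length 4 -- new best
  Position 10 ('f'): window [6,10] length 5 -- new best
  Position 11 ('e'): repeat (last at 7), move window start to 8
  Position 11 ('e'): window [8,11] length 4
Longest substring with no repeats: "debcf" with length 5

5


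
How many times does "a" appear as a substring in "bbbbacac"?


Searching for "a" in "bbbbacac"
Scanning each position:
  Position 0: "b" => no
  Position 1: "b" => no
  Position 2: "b" => no
  Position 3: "b" => no
  Position 4: "a" => MATCH
  Position 5: "c" => no
  Position 6: "a" => MATCH
  Position 7: "c" => no
Total occurrences: 2

2


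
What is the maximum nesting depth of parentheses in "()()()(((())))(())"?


Input: "()()()(((())))(())"
Tracking depth:
  Position 0 '(': depth becomes 1
  Position 1 ')': depth becomes 0
  Position 2 '(': depth becomes 1
  Position 3 ')': depth becomes 0
  Position 4 '(': depth becomes 1
  Position 5 ')': depth becomes 0
  Position 6 '(': depth becomes 1
  Position 7 '(': depth becomes 2
  Position 8 '(': depth becomes 3
  Position 9 '(': depth becomes 4
  Position 10 ')': depth becomes 3
  Position 11 ')': depth becomes 2
  Position 12 ')': depth becomes 1
  Position 13 ')': depth becomes 0
  Position 14 '(': depth becomes 1
  Position 15 '(': depth becomes 2
  Position 16 ')': depth becomes 1
  Position 17 ')': depth becomes 0
Maximum depth reached: 4

4


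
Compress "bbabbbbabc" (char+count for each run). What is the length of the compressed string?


Input: bbabbbbabc
Runs:
  'b' x 2 => "b2"
  'a' x 1 => "a1"
  'b' x 4 => "b4"
  'a' x 1 => "a1"
  'b' x 1 => "b1"
  'c' x 1 => "c1"
Compressed: "b2a1b4a1b1c1"
Compressed length: 12

12


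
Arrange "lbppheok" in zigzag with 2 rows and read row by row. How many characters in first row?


Zigzag "lbppheok" into 2 rows:
Placing characters:
  'l' => row 0
  'b' => row 1
  'p' => row 0
  'p' => row 1
  'h' => row 0
  'e' => row 1
  'o' => row 0
  'k' => row 1
Rows:
  Row 0: "lpho"
  Row 1: "bpek"
First row length: 4

4


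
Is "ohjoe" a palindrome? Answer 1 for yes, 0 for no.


Input: ohjoe
Reversed: eojho
  Compare pos 0 ('o') with pos 4 ('e'): MISMATCH
  Compare pos 1 ('h') with pos 3 ('o'): MISMATCH
Result: not a palindrome

0


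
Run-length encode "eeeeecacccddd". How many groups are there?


Input: eeeeecacccddd
Scanning for consecutive runs:
  Group 1: 'e' x 5 (positions 0-4)
  Group 2: 'c' x 1 (positions 5-5)
  Group 3: 'a' x 1 (positions 6-6)
  Group 4: 'c' x 3 (positions 7-9)
  Group 5: 'd' x 3 (positions 10-12)
Total groups: 5

5


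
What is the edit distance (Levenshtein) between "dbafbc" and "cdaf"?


Computing edit distance: "dbafbc" -> "cdaf"
DP table:
           c    d    a    f
      0    1    2    3    4
  d   1    1    1    2    3
  b   2    2    2    2    3
  a   3    3    3    2    3
  f   4    4    4    3    2
  b   5    5    5    4    3
  c   6    5    6    5    4
Edit distance = dp[6][4] = 4

4


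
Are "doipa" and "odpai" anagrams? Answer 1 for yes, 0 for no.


Strings: "doipa", "odpai"
Sorted first:  adiop
Sorted second: adiop
Sorted forms match => anagrams

1


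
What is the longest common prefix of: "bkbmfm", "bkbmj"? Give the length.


Words: bkbmfm, bkbmj
  Position 0: all 'b' => match
  Position 1: all 'k' => match
  Position 2: all 'b' => match
  Position 3: all 'm' => match
  Position 4: ('f', 'j') => mismatch, stop
LCP = "bkbm" (length 4)

4


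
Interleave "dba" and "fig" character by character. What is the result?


Interleaving "dba" and "fig":
  Position 0: 'd' from first, 'f' from second => "df"
  Position 1: 'b' from first, 'i' from second => "bi"
  Position 2: 'a' from first, 'g' from second => "ag"
Result: dfbiag

dfbiag


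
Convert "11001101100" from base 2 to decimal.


Input: "11001101100" in base 2
Positional expansion:
  Digit '1' (value 1) x 2^10 = 1024
  Digit '1' (value 1) x 2^9 = 512
  Digit '0' (value 0) x 2^8 = 0
  Digit '0' (value 0) x 2^7 = 0
  Digit '1' (value 1) x 2^6 = 64
  Digit '1' (value 1) x 2^5 = 32
  Digit '0' (value 0) x 2^4 = 0
  Digit '1' (value 1) x 2^3 = 8
  Digit '1' (value 1) x 2^2 = 4
  Digit '0' (value 0) x 2^1 = 0
  Digit '0' (value 0) x 2^0 = 0
Sum = 1644

1644


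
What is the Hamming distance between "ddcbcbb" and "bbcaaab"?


Comparing "ddcbcbb" and "bbcaaab" position by position:
  Position 0: 'd' vs 'b' => differ
  Position 1: 'd' vs 'b' => differ
  Position 2: 'c' vs 'c' => same
  Position 3: 'b' vs 'a' => differ
  Position 4: 'c' vs 'a' => differ
  Position 5: 'b' vs 'a' => differ
  Position 6: 'b' vs 'b' => same
Total differences (Hamming distance): 5

5


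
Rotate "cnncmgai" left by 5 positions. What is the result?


Input: "cnncmgai", rotate left by 5
First 5 characters: "cnncm"
Remaining characters: "gai"
Concatenate remaining + first: "gai" + "cnncm" = "gaicnncm"

gaicnncm


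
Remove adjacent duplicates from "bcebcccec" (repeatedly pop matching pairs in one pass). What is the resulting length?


Input: bcebcccec
Stack-based adjacent duplicate removal:
  Read 'b': push. Stack: b
  Read 'c': push. Stack: bc
  Read 'e': push. Stack: bce
  Read 'b': push. Stack: bceb
  Read 'c': push. Stack: bcebc
  Read 'c': matches stack top 'c' => pop. Stack: bceb
  Read 'c': push. Stack: bcebc
  Read 'e': push. Stack: bcebce
  Read 'c': push. Stack: bcebcec
Final stack: "bcebcec" (length 7)

7


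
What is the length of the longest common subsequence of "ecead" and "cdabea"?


LCS of "ecead" and "cdabea"
DP table:
           c    d    a    b    e    a
      0    0    0    0    0    0    0
  e   0    0    0    0    0    1    1
  c   0    1    1    1    1    1    1
  e   0    1    1    1    1    2    2
  a   0    1    1    2    2    2    3
  d   0    1    2    2    2    2    3
LCS length = dp[5][6] = 3

3


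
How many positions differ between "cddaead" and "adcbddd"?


Comparing "cddaead" and "adcbddd" position by position:
  Position 0: 'c' vs 'a' => DIFFER
  Position 1: 'd' vs 'd' => same
  Position 2: 'd' vs 'c' => DIFFER
  Position 3: 'a' vs 'b' => DIFFER
  Position 4: 'e' vs 'd' => DIFFER
  Position 5: 'a' vs 'd' => DIFFER
  Position 6: 'd' vs 'd' => same
Positions that differ: 5

5


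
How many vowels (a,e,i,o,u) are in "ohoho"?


Input: ohoho
Checking each character:
  'o' at position 0: vowel (running total: 1)
  'h' at position 1: consonant
  'o' at position 2: vowel (running total: 2)
  'h' at position 3: consonant
  'o' at position 4: vowel (running total: 3)
Total vowels: 3

3


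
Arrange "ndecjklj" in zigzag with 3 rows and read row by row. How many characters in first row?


Zigzag "ndecjklj" into 3 rows:
Placing characters:
  'n' => row 0
  'd' => row 1
  'e' => row 2
  'c' => row 1
  'j' => row 0
  'k' => row 1
  'l' => row 2
  'j' => row 1
Rows:
  Row 0: "nj"
  Row 1: "dckj"
  Row 2: "el"
First row length: 2

2


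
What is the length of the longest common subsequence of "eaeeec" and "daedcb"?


LCS of "eaeeec" and "daedcb"
DP table:
           d    a    e    d    c    b
      0    0    0    0    0    0    0
  e   0    0    0    1    1    1    1
  a   0    0    1    1    1    1    1
  e   0    0    1    2    2    2    2
  e   0    0    1    2    2    2    2
  e   0    0    1    2    2    2    2
  c   0    0    1    2    2    3    3
LCS length = dp[6][6] = 3

3


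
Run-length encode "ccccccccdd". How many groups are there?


Input: ccccccccdd
Scanning for consecutive runs:
  Group 1: 'c' x 8 (positions 0-7)
  Group 2: 'd' x 2 (positions 8-9)
Total groups: 2

2


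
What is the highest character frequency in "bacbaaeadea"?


Input: bacbaaeadea
Character counts:
  'a': 5
  'b': 2
  'c': 1
  'd': 1
  'e': 2
Maximum frequency: 5

5


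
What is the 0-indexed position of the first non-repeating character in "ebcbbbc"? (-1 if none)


Input: ebcbbbc
Character frequencies:
  'b': 4
  'c': 2
  'e': 1
Scanning left to right for freq == 1:
  Position 0 ('e'): unique! => answer = 0

0


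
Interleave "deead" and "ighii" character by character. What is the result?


Interleaving "deead" and "ighii":
  Position 0: 'd' from first, 'i' from second => "di"
  Position 1: 'e' from first, 'g' from second => "eg"
  Position 2: 'e' from first, 'h' from second => "eh"
  Position 3: 'a' from first, 'i' from second => "ai"
  Position 4: 'd' from first, 'i' from second => "di"
Result: diegehaidi

diegehaidi


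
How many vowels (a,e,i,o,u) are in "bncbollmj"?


Input: bncbollmj
Checking each character:
  'b' at position 0: consonant
  'n' at position 1: consonant
  'c' at position 2: consonant
  'b' at position 3: consonant
  'o' at position 4: vowel (running total: 1)
  'l' at position 5: consonant
  'l' at position 6: consonant
  'm' at position 7: consonant
  'j' at position 8: consonant
Total vowels: 1

1


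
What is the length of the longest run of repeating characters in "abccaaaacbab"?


Input: "abccaaaacbab"
Scanning for longest run:
  Position 1 ('b'): new char, reset run to 1
  Position 2 ('c'): new char, reset run to 1
  Position 3 ('c'): continues run of 'c', length=2
  Position 4 ('a'): new char, reset run to 1
  Position 5 ('a'): continues run of 'a', length=2
  Position 6 ('a'): continues run of 'a', length=3
  Position 7 ('a'): continues run of 'a', length=4
  Position 8 ('c'): new char, reset run to 1
  Position 9 ('b'): new char, reset run to 1
  Position 10 ('a'): new char, reset run to 1
  Position 11 ('b'): new char, reset run to 1
Longest run: 'a' with length 4

4


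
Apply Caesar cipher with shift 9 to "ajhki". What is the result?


Caesar cipher: shift "ajhki" by 9
  'a' (pos 0) + 9 = pos 9 = 'j'
  'j' (pos 9) + 9 = pos 18 = 's'
  'h' (pos 7) + 9 = pos 16 = 'q'
  'k' (pos 10) + 9 = pos 19 = 't'
  'i' (pos 8) + 9 = pos 17 = 'r'
Result: jsqtr

jsqtr


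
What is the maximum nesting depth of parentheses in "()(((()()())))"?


Input: "()(((()()())))"
Tracking depth:
  Position 0 '(': depth becomes 1
  Position 1 ')': depth becomes 0
  Position 2 '(': depth becomes 1
  Position 3 '(': depth becomes 2
  Position 4 '(': depth becomes 3
  Position 5 '(': depth becomes 4
  Position 6 ')': depth becomes 3
  Position 7 '(': depth becomes 4
  Position 8 ')': depth becomes 3
  Position 9 '(': depth becomes 4
  Position 10 ')': depth becomes 3
  Position 11 ')': depth becomes 2
  Position 12 ')': depth becomes 1
  Position 13 ')': depth becomes 0
Maximum depth reached: 4

4


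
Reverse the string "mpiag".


Input: mpiag
Reading characters right to left:
  Position 4: 'g'
  Position 3: 'a'
  Position 2: 'i'
  Position 1: 'p'
  Position 0: 'm'
Reversed: gaipm

gaipm


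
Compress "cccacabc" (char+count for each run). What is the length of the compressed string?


Input: cccacabc
Runs:
  'c' x 3 => "c3"
  'a' x 1 => "a1"
  'c' x 1 => "c1"
  'a' x 1 => "a1"
  'b' x 1 => "b1"
  'c' x 1 => "c1"
Compressed: "c3a1c1a1b1c1"
Compressed length: 12

12


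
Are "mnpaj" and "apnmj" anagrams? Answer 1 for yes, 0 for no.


Strings: "mnpaj", "apnmj"
Sorted first:  ajmnp
Sorted second: ajmnp
Sorted forms match => anagrams

1


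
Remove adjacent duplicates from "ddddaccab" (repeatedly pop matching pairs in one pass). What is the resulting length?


Input: ddddaccab
Stack-based adjacent duplicate removal:
  Read 'd': push. Stack: d
  Read 'd': matches stack top 'd' => pop. Stack: (empty)
  Read 'd': push. Stack: d
  Read 'd': matches stack top 'd' => pop. Stack: (empty)
  Read 'a': push. Stack: a
  Read 'c': push. Stack: ac
  Read 'c': matches stack top 'c' => pop. Stack: a
  Read 'a': matches stack top 'a' => pop. Stack: (empty)
  Read 'b': push. Stack: b
Final stack: "b" (length 1)

1


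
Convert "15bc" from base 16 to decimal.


Input: "15bc" in base 16
Positional expansion:
  Digit '1' (value 1) x 16^3 = 4096
  Digit '5' (value 5) x 16^2 = 1280
  Digit 'b' (value 11) x 16^1 = 176
  Digit 'c' (value 12) x 16^0 = 12
Sum = 5564

5564


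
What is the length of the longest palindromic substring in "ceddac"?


Input: "ceddac"
Checking substrings for palindromes:
  [2:4] "dd" (len 2) => palindrome
Longest palindromic substring: "dd" with length 2

2


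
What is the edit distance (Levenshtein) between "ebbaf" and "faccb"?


Computing edit distance: "ebbaf" -> "faccb"
DP table:
           f    a    c    c    b
      0    1    2    3    4    5
  e   1    1    2    3    4    5
  b   2    2    2    3    4    4
  b   3    3    3    3    4    4
  a   4    4    3    4    4    5
  f   5    4    4    4    5    5
Edit distance = dp[5][5] = 5

5


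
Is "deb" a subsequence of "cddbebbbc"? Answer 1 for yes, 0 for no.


Check if "deb" is a subsequence of "cddbebbbc"
Greedy scan:
  Position 0 ('c'): no match needed
  Position 1 ('d'): matches sub[0] = 'd'
  Position 2 ('d'): no match needed
  Position 3 ('b'): no match needed
  Position 4 ('e'): matches sub[1] = 'e'
  Position 5 ('b'): matches sub[2] = 'b'
  Position 6 ('b'): no match needed
  Position 7 ('b'): no match needed
  Position 8 ('c'): no match needed
All 3 characters matched => is a subsequence

1


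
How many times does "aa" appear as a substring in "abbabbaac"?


Searching for "aa" in "abbabbaac"
Scanning each position:
  Position 0: "ab" => no
  Position 1: "bb" => no
  Position 2: "ba" => no
  Position 3: "ab" => no
  Position 4: "bb" => no
  Position 5: "ba" => no
  Position 6: "aa" => MATCH
  Position 7: "ac" => no
Total occurrences: 1

1


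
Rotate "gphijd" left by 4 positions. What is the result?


Input: "gphijd", rotate left by 4
First 4 characters: "gphi"
Remaining characters: "jd"
Concatenate remaining + first: "jd" + "gphi" = "jdgphi"

jdgphi


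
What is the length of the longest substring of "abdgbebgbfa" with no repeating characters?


Input: "abdgbebgbfa"
Sliding window (track last position of each char):
  Position 0 ('a'): window [0,0] length 1 -- new best
  Position 1 ('b'): window [0,1] length 2 -- new best
  Position 2 ('d'): window [0,2] length 3 -- new best
  Position 3 ('g'): window [0,3] length 4 -- new best
  Position 4 ('b'): repeat (last at 1), move window start to 2
  Position 4 ('b'): window [2,4] length 3
  Position 5 ('e'): window [2,5] length 4
  Position 6 ('b'): repeat (last at 4), move window start to 5
  Position 6 ('b'): window [5,6] length 2
  Position 7 ('g'): window [5,7] length 3
  Position 8 ('b'): repeat (last at 6), move window start to 7
  Position 8 ('b'): window [7,8] length 2
  Position 9 ('f'): window [7,9] length 3
  Position 10 ('a'): window [7,10] length 4
Longest substring with no repeats: "abdg" with length 4

4


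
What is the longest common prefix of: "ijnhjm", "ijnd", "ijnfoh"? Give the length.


Words: ijnhjm, ijnd, ijnfoh
  Position 0: all 'i' => match
  Position 1: all 'j' => match
  Position 2: all 'n' => match
  Position 3: ('h', 'd', 'f') => mismatch, stop
LCP = "ijn" (length 3)

3


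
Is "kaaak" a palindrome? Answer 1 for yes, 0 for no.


Input: kaaak
Reversed: kaaak
  Compare pos 0 ('k') with pos 4 ('k'): match
  Compare pos 1 ('a') with pos 3 ('a'): match
Result: palindrome

1


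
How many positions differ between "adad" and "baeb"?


Comparing "adad" and "baeb" position by position:
  Position 0: 'a' vs 'b' => DIFFER
  Position 1: 'd' vs 'a' => DIFFER
  Position 2: 'a' vs 'e' => DIFFER
  Position 3: 'd' vs 'b' => DIFFER
Positions that differ: 4

4


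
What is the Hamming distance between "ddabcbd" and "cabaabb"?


Comparing "ddabcbd" and "cabaabb" position by position:
  Position 0: 'd' vs 'c' => differ
  Position 1: 'd' vs 'a' => differ
  Position 2: 'a' vs 'b' => differ
  Position 3: 'b' vs 'a' => differ
  Position 4: 'c' vs 'a' => differ
  Position 5: 'b' vs 'b' => same
  Position 6: 'd' vs 'b' => differ
Total differences (Hamming distance): 6

6


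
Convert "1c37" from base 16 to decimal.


Input: "1c37" in base 16
Positional expansion:
  Digit '1' (value 1) x 16^3 = 4096
  Digit 'c' (value 12) x 16^2 = 3072
  Digit '3' (value 3) x 16^1 = 48
  Digit '7' (value 7) x 16^0 = 7
Sum = 7223

7223


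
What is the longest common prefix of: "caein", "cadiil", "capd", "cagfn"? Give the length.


Words: caein, cadiil, capd, cagfn
  Position 0: all 'c' => match
  Position 1: all 'a' => match
  Position 2: ('e', 'd', 'p', 'g') => mismatch, stop
LCP = "ca" (length 2)

2


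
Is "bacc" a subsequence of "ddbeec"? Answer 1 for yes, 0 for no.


Check if "bacc" is a subsequence of "ddbeec"
Greedy scan:
  Position 0 ('d'): no match needed
  Position 1 ('d'): no match needed
  Position 2 ('b'): matches sub[0] = 'b'
  Position 3 ('e'): no match needed
  Position 4 ('e'): no match needed
  Position 5 ('c'): no match needed
Only matched 1/4 characters => not a subsequence

0


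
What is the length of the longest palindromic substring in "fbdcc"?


Input: "fbdcc"
Checking substrings for palindromes:
  [3:5] "cc" (len 2) => palindrome
Longest palindromic substring: "cc" with length 2

2


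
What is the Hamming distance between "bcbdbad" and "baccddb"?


Comparing "bcbdbad" and "baccddb" position by position:
  Position 0: 'b' vs 'b' => same
  Position 1: 'c' vs 'a' => differ
  Position 2: 'b' vs 'c' => differ
  Position 3: 'd' vs 'c' => differ
  Position 4: 'b' vs 'd' => differ
  Position 5: 'a' vs 'd' => differ
  Position 6: 'd' vs 'b' => differ
Total differences (Hamming distance): 6

6


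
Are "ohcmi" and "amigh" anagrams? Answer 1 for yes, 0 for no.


Strings: "ohcmi", "amigh"
Sorted first:  chimo
Sorted second: aghim
Differ at position 0: 'c' vs 'a' => not anagrams

0


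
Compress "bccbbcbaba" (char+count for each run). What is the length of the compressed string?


Input: bccbbcbaba
Runs:
  'b' x 1 => "b1"
  'c' x 2 => "c2"
  'b' x 2 => "b2"
  'c' x 1 => "c1"
  'b' x 1 => "b1"
  'a' x 1 => "a1"
  'b' x 1 => "b1"
  'a' x 1 => "a1"
Compressed: "b1c2b2c1b1a1b1a1"
Compressed length: 16

16


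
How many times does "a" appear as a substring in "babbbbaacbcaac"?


Searching for "a" in "babbbbaacbcaac"
Scanning each position:
  Position 0: "b" => no
  Position 1: "a" => MATCH
  Position 2: "b" => no
  Position 3: "b" => no
  Position 4: "b" => no
  Position 5: "b" => no
  Position 6: "a" => MATCH
  Position 7: "a" => MATCH
  Position 8: "c" => no
  Position 9: "b" => no
  Position 10: "c" => no
  Position 11: "a" => MATCH
  Position 12: "a" => MATCH
  Position 13: "c" => no
Total occurrences: 5

5


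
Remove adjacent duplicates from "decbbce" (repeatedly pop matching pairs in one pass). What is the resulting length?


Input: decbbce
Stack-based adjacent duplicate removal:
  Read 'd': push. Stack: d
  Read 'e': push. Stack: de
  Read 'c': push. Stack: dec
  Read 'b': push. Stack: decb
  Read 'b': matches stack top 'b' => pop. Stack: dec
  Read 'c': matches stack top 'c' => pop. Stack: de
  Read 'e': matches stack top 'e' => pop. Stack: d
Final stack: "d" (length 1)

1


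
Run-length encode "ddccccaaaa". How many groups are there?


Input: ddccccaaaa
Scanning for consecutive runs:
  Group 1: 'd' x 2 (positions 0-1)
  Group 2: 'c' x 4 (positions 2-5)
  Group 3: 'a' x 4 (positions 6-9)
Total groups: 3

3


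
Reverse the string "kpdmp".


Input: kpdmp
Reading characters right to left:
  Position 4: 'p'
  Position 3: 'm'
  Position 2: 'd'
  Position 1: 'p'
  Position 0: 'k'
Reversed: pmdpk

pmdpk


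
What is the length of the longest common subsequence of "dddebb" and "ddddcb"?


LCS of "dddebb" and "ddddcb"
DP table:
           d    d    d    d    c    b
      0    0    0    0    0    0    0
  d   0    1    1    1    1    1    1
  d   0    1    2    2    2    2    2
  d   0    1    2    3    3    3    3
  e   0    1    2    3    3    3    3
  b   0    1    2    3    3    3    4
  b   0    1    2    3    3    3    4
LCS length = dp[6][6] = 4

4


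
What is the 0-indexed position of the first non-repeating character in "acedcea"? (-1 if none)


Input: acedcea
Character frequencies:
  'a': 2
  'c': 2
  'd': 1
  'e': 2
Scanning left to right for freq == 1:
  Position 0 ('a'): freq=2, skip
  Position 1 ('c'): freq=2, skip
  Position 2 ('e'): freq=2, skip
  Position 3 ('d'): unique! => answer = 3

3


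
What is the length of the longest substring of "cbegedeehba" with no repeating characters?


Input: "cbegedeehba"
Sliding window (track last position of each char):
  Position 0 ('c'): window [0,0] length 1 -- new best
  Position 1 ('b'): window [0,1] length 2 -- new best
  Position 2 ('e'): window [0,2] length 3 -- new best
  Position 3 ('g'): window [0,3] length 4 -- new best
  Position 4 ('e'): repeat (last at 2), move window start to 3
  Position 4 ('e'): window [3,4] length 2
  Position 5 ('d'): window [3,5] length 3
  Position 6 ('e'): repeat (last at 4), move window start to 5
  Position 6 ('e'): window [5,6] length 2
  Position 7 ('e'): repeat (last at 6), move window start to 7
  Position 7 ('e'): window [7,7] length 1
  Position 8 ('h'): window [7,8] length 2
  Position 9 ('b'): window [7,9] length 3
  Position 10 ('a'): window [7,10] length 4
Longest substring with no repeats: "cbeg" with length 4

4
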